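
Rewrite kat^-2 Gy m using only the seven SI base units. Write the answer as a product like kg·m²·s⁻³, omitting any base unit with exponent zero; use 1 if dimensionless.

kat = mol/s = s⁻¹·mol (catalytic activity).
So kat⁻² = s²·mol⁻².
Gy = J/kg (absorbed dose = energy per mass),
    = m²·s⁻².
Combining: kat⁻²·Gy·m = (s²·mol⁻²) · (m²·s⁻²) · m = m³·mol⁻².

m³·mol⁻²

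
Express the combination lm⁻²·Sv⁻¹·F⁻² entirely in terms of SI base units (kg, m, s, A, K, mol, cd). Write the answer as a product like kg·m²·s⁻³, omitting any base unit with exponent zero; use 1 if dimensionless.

lm = cd.
So lm⁻² = cd⁻².
Sv = m²·s⁻².
So Sv⁻¹ = m⁻²·s².
F = kg⁻¹·m⁻²·s⁴·A².
So F⁻² = kg²·m⁴·s⁻⁸·A⁻⁴.
Combining: lm⁻²·Sv⁻¹·F⁻² = cd⁻² · (m⁻²·s²) · (kg²·m⁴·s⁻⁸·A⁻⁴) = kg²·m²·s⁻⁶·A⁻⁴·cd⁻².

kg²·m²·s⁻⁶·A⁻⁴·cd⁻²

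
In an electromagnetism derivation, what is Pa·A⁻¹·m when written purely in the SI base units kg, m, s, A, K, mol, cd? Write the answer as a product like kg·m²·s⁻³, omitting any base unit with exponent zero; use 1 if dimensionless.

kg·s⁻²·A⁻¹

Pa = kg·m⁻¹·s⁻².
Combining: Pa·A⁻¹·m = (kg·m⁻¹·s⁻²) · A⁻¹ · m = kg·s⁻²·A⁻¹.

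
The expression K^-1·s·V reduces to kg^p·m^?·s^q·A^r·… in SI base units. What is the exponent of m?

V = W/A (potential = power per current),
    = kg·m²·s⁻³·A⁻¹.
Combining: K⁻¹·s·V = K⁻¹ · s · (kg·m²·s⁻³·A⁻¹) = kg·m²·s⁻²·A⁻¹·K⁻¹.
The exponent of m is 2.

2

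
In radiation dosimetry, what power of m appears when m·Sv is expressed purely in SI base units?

Sv = J/kg (equivalent dose = energy per mass),
    = m²·s⁻².
Combining: m·Sv = m · (m²·s⁻²) = m³·s⁻².
The exponent of m is 3.

3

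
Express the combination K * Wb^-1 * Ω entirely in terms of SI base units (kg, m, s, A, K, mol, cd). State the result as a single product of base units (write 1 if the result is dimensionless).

s⁻¹·A⁻¹·K

Wb = V·s (flux: a volt is a weber per second),
    = kg·m²·s⁻²·A⁻¹.
So Wb⁻¹ = kg⁻¹·m⁻²·s²·A.
Ω = V/A (resistance = voltage per current),
    = kg·m²·s⁻³·A⁻².
Combining: K·Wb⁻¹·Ω = K · (kg⁻¹·m⁻²·s²·A) · (kg·m²·s⁻³·A⁻²) = s⁻¹·A⁻¹·K.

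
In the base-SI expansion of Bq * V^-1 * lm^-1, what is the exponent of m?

-2

Bq = s⁻¹.
V = kg·m²·s⁻³·A⁻¹.
So V⁻¹ = kg⁻¹·m⁻²·s³·A.
lm = cd.
So lm⁻¹ = cd⁻¹.
Combining: Bq·V⁻¹·lm⁻¹ = s⁻¹ · (kg⁻¹·m⁻²·s³·A) · cd⁻¹ = kg⁻¹·m⁻²·s²·A·cd⁻¹.
The exponent of m is -2.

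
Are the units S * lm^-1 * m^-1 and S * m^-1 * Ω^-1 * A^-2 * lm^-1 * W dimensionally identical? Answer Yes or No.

Yes

Left side:
  S = kg⁻¹·m⁻²·s³·A².
  lm = cd.
  So lm⁻¹ = cd⁻¹.
  Combining: S·lm⁻¹·m⁻¹ = (kg⁻¹·m⁻²·s³·A²) · cd⁻¹ · m⁻¹ = kg⁻¹·m⁻³·s³·A²·cd⁻¹.
Right side:
  S = 1/Ω (conductance is reciprocal resistance),
      = kg⁻¹·m⁻²·s³·A².
  Ω = V/A (resistance = voltage per current),
      = kg·m²·s⁻³·A⁻².
  So Ω⁻¹ = kg⁻¹·m⁻²·s³·A².
  lm = cd·sr = cd (luminous flux; sr is dimensionless).
  So lm⁻¹ = cd⁻¹.
  W = J/s (power = energy per time),
      = kg·m²·s⁻³.
  Combining: S·m⁻¹·Ω⁻¹·A⁻²·lm⁻¹·W = (kg⁻¹·m⁻²·s³·A²) · m⁻¹ · (kg⁻¹·m⁻²·s³·A²) · A⁻² · cd⁻¹ · (kg·m²·s⁻³) = kg⁻¹·m⁻³·s³·A²·cd⁻¹.
Both reduce to kg⁻¹·m⁻³·s³·A²·cd⁻¹.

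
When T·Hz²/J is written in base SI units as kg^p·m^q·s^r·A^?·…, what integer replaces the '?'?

-1

T = kg·s⁻²·A⁻¹.
Hz = s⁻¹.
So Hz² = s⁻².
J = kg·m²·s⁻².
So J⁻¹ = kg⁻¹·m⁻²·s².
Combining: T·Hz²·J⁻¹ = (kg·s⁻²·A⁻¹) · s⁻² · (kg⁻¹·m⁻²·s²) = m⁻²·s⁻²·A⁻¹.
The exponent of A is -1.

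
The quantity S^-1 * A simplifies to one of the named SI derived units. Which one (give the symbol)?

S = kg⁻¹·m⁻²·s³·A².
So S⁻¹ = kg·m²·s⁻³·A⁻².
Combining: S⁻¹·A = (kg·m²·s⁻³·A⁻²) · A = kg·m²·s⁻³·A⁻¹.
kg·m²·s⁻³·A⁻¹ is the base-SI form of the volt.

V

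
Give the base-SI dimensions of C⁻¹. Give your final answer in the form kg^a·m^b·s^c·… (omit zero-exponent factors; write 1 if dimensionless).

C = A·s = s·A (charge = current × time).
So C⁻¹ = s⁻¹·A⁻¹.

s⁻¹·A⁻¹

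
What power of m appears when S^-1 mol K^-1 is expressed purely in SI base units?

2

S = 1/Ω (conductance is reciprocal resistance),
    = kg⁻¹·m⁻²·s³·A².
So S⁻¹ = kg·m²·s⁻³·A⁻².
Combining: S⁻¹·mol·K⁻¹ = (kg·m²·s⁻³·A⁻²) · mol · K⁻¹ = kg·m²·s⁻³·A⁻²·K⁻¹·mol.
The exponent of m is 2.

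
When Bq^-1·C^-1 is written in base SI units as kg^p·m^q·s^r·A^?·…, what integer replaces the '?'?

Bq = s⁻¹.
So Bq⁻¹ = s.
C = s·A.
So C⁻¹ = s⁻¹·A⁻¹.
Combining: Bq⁻¹·C⁻¹ = s · (s⁻¹·A⁻¹) = A⁻¹.
The exponent of A is -1.

-1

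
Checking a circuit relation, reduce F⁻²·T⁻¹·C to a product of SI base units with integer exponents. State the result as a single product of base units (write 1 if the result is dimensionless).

kg·m⁴·s⁻⁵·A⁻²

F = C/V (capacitance = charge per voltage),
    = A·s/(kg·m²·s⁻³·A⁻¹) (substituting C and V),
    = kg⁻¹·m⁻²·s⁴·A².
So F⁻² = kg²·m⁴·s⁻⁸·A⁻⁴.
T = Wb/m² (flux density = flux per area),
    = kg·s⁻²·A⁻¹.
So T⁻¹ = kg⁻¹·s²·A.
C = A·s = s·A (charge = current × time).
Combining: F⁻²·T⁻¹·C = (kg²·m⁴·s⁻⁸·A⁻⁴) · (kg⁻¹·s²·A) · (s·A) = kg·m⁴·s⁻⁵·A⁻².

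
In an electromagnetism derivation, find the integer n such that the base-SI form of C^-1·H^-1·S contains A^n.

3

C = A·s = s·A (charge = current × time).
So C⁻¹ = s⁻¹·A⁻¹.
H = Wb/A (inductance = flux per current),
    = kg·m²·s⁻²·A⁻².
So H⁻¹ = kg⁻¹·m⁻²·s²·A².
S = 1/Ω (conductance is reciprocal resistance),
    = kg⁻¹·m⁻²·s³·A².
Combining: C⁻¹·H⁻¹·S = (s⁻¹·A⁻¹) · (kg⁻¹·m⁻²·s²·A²) · (kg⁻¹·m⁻²·s³·A²) = kg⁻²·m⁻⁴·s⁴·A³.
The exponent of A is 3.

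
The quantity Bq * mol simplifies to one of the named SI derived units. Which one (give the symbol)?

Bq = 1/s = s⁻¹ (activity is decays per second).
Combining: Bq·mol = s⁻¹ · mol = s⁻¹·mol.
s⁻¹·mol is the base-SI form of the katal.

kat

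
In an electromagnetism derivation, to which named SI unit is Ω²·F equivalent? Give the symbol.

H

Ω = kg·m²·s⁻³·A⁻².
So Ω² = kg²·m⁴·s⁻⁶·A⁻⁴.
F = kg⁻¹·m⁻²·s⁴·A².
Combining: Ω²·F = (kg²·m⁴·s⁻⁶·A⁻⁴) · (kg⁻¹·m⁻²·s⁴·A²) = kg·m²·s⁻²·A⁻².
kg·m²·s⁻²·A⁻² is the base-SI form of the henry.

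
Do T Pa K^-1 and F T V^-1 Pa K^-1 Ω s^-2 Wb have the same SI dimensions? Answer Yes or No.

Yes

Left side:
  T = Wb/m² (flux density = flux per area),
      = kg·s⁻²·A⁻¹.
  Pa = N/m² (pressure = force per area),
      = kg·m⁻¹·s⁻².
  Combining: T·Pa·K⁻¹ = (kg·s⁻²·A⁻¹) · (kg·m⁻¹·s⁻²) · K⁻¹ = kg²·m⁻¹·s⁻⁴·A⁻¹·K⁻¹.
Right side:
  F = kg⁻¹·m⁻²·s⁴·A².
  T = kg·s⁻²·A⁻¹.
  V = kg·m²·s⁻³·A⁻¹.
  So V⁻¹ = kg⁻¹·m⁻²·s³·A.
  Pa = kg·m⁻¹·s⁻².
  Ω = kg·m²·s⁻³·A⁻².
  Wb = kg·m²·s⁻²·A⁻¹.
  Combining: F·T·V⁻¹·Pa·K⁻¹·Ω·s⁻²·Wb = (kg⁻¹·m⁻²·s⁴·A²) · (kg·s⁻²·A⁻¹) · (kg⁻¹·m⁻²·s³·A) · (kg·m⁻¹·s⁻²) · K⁻¹ · (kg·m²·s⁻³·A⁻²) · s⁻² · (kg·m²·s⁻²·A⁻¹) = kg²·m⁻¹·s⁻⁴·A⁻¹·K⁻¹.
Both reduce to kg²·m⁻¹·s⁻⁴·A⁻¹·K⁻¹.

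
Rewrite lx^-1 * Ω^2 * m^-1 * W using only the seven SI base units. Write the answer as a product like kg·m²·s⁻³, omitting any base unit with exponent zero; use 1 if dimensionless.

kg³·m⁷·s⁻⁹·A⁻⁴·cd⁻¹

lx = m⁻²·cd.
So lx⁻¹ = m²·cd⁻¹.
Ω = kg·m²·s⁻³·A⁻².
So Ω² = kg²·m⁴·s⁻⁶·A⁻⁴.
W = kg·m²·s⁻³.
Combining: lx⁻¹·Ω²·m⁻¹·W = (m²·cd⁻¹) · (kg²·m⁴·s⁻⁶·A⁻⁴) · m⁻¹ · (kg·m²·s⁻³) = kg³·m⁷·s⁻⁹·A⁻⁴·cd⁻¹.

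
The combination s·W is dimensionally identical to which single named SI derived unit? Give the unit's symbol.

J

W = kg·m²·s⁻³.
Combining: s·W = s · (kg·m²·s⁻³) = kg·m²·s⁻².
kg·m²·s⁻² is the base-SI form of the joule.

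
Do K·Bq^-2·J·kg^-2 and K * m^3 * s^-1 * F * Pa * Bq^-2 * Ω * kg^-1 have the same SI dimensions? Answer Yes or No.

No

Left side:
  Bq = s⁻¹.
  So Bq⁻² = s².
  J = kg·m²·s⁻².
  Combining: K·Bq⁻²·J·kg⁻² = K · s² · (kg·m²·s⁻²) · kg⁻² = kg⁻¹·m²·K.
Right side:
  F = C/V (capacitance = charge per voltage),
      = A·s/(kg·m²·s⁻³·A⁻¹) (substituting C and V),
      = kg⁻¹·m⁻²·s⁴·A².
  Pa = N/m² (pressure = force per area),
      = kg·m⁻¹·s⁻².
  Bq = 1/s = s⁻¹ (activity is decays per second).
  So Bq⁻² = s².
  Ω = V/A (resistance = voltage per current),
      = kg·m²·s⁻³·A⁻².
  Combining: K·m³·s⁻¹·F·Pa·Bq⁻²·Ω·kg⁻¹ = K · m³ · s⁻¹ · (kg⁻¹·m⁻²·s⁴·A²) · (kg·m⁻¹·s⁻²) · s² · (kg·m²·s⁻³·A⁻²) · kg⁻¹ = m²·K.
Left is kg⁻¹·m²·K; right is m²·K — different.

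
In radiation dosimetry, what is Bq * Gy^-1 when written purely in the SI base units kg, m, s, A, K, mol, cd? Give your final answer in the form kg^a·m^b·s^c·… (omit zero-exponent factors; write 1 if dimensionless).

Bq = 1/s = s⁻¹ (activity is decays per second).
Gy = J/kg (absorbed dose = energy per mass),
    = m²·s⁻².
So Gy⁻¹ = m⁻²·s².
Combining: Bq·Gy⁻¹ = s⁻¹ · (m⁻²·s²) = m⁻²·s.

m⁻²·s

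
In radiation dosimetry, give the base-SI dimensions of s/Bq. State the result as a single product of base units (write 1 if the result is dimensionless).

s²

Bq = 1/s = s⁻¹ (activity is decays per second).
So Bq⁻¹ = s.
Combining: s·Bq⁻¹ = s · s = s².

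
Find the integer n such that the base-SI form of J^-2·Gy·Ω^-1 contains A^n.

J = kg·m²·s⁻².
So J⁻² = kg⁻²·m⁻⁴·s⁴.
Gy = m²·s⁻².
Ω = kg·m²·s⁻³·A⁻².
So Ω⁻¹ = kg⁻¹·m⁻²·s³·A².
Combining: J⁻²·Gy·Ω⁻¹ = (kg⁻²·m⁻⁴·s⁴) · (m²·s⁻²) · (kg⁻¹·m⁻²·s³·A²) = kg⁻³·m⁻⁴·s⁵·A².
The exponent of A is 2.

2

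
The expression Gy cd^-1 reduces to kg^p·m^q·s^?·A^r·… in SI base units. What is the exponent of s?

Gy = m²·s⁻².
Combining: Gy·cd⁻¹ = (m²·s⁻²) · cd⁻¹ = m²·s⁻²·cd⁻¹.
The exponent of s is -2.

-2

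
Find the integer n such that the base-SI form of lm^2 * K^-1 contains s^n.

lm = cd.
So lm² = cd².
Combining: lm²·K⁻¹ = cd² · K⁻¹ = K⁻¹·cd².
The exponent of s is 0.

0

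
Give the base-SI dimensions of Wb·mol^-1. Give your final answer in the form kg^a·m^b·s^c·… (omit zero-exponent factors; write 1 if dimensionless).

Wb = kg·m²·s⁻²·A⁻¹.
Combining: Wb·mol⁻¹ = (kg·m²·s⁻²·A⁻¹) · mol⁻¹ = kg·m²·s⁻²·A⁻¹·mol⁻¹.

kg·m²·s⁻²·A⁻¹·mol⁻¹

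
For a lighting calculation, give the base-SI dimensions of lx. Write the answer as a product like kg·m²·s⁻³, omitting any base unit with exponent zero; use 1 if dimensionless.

lx = lm/m² (illuminance = luminous flux per area),
    = m⁻²·cd.

m⁻²·cd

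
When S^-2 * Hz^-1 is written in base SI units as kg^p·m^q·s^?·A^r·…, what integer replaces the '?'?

S = kg⁻¹·m⁻²·s³·A².
So S⁻² = kg²·m⁴·s⁻⁶·A⁻⁴.
Hz = s⁻¹.
So Hz⁻¹ = s.
Combining: S⁻²·Hz⁻¹ = (kg²·m⁴·s⁻⁶·A⁻⁴) · s = kg²·m⁴·s⁻⁵·A⁻⁴.
The exponent of s is -5.

-5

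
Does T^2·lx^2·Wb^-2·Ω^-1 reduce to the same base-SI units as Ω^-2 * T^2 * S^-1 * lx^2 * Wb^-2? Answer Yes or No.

Yes

Left side:
  T = kg·s⁻²·A⁻¹.
  So T² = kg²·s⁻⁴·A⁻².
  lx = m⁻²·cd.
  So lx² = m⁻⁴·cd².
  Wb = kg·m²·s⁻²·A⁻¹.
  So Wb⁻² = kg⁻²·m⁻⁴·s⁴·A².
  Ω = kg·m²·s⁻³·A⁻².
  So Ω⁻¹ = kg⁻¹·m⁻²·s³·A².
  Combining: T²·lx²·Wb⁻²·Ω⁻¹ = (kg²·s⁻⁴·A⁻²) · (m⁻⁴·cd²) · (kg⁻²·m⁻⁴·s⁴·A²) · (kg⁻¹·m⁻²·s³·A²) = kg⁻¹·m⁻¹⁰·s³·A²·cd².
Right side:
  Ω = kg·m²·s⁻³·A⁻².
  So Ω⁻² = kg⁻²·m⁻⁴·s⁶·A⁴.
  T = kg·s⁻²·A⁻¹.
  So T² = kg²·s⁻⁴·A⁻².
  S = kg⁻¹·m⁻²·s³·A².
  So S⁻¹ = kg·m²·s⁻³·A⁻².
  lx = m⁻²·cd.
  So lx² = m⁻⁴·cd².
  Wb = kg·m²·s⁻²·A⁻¹.
  So Wb⁻² = kg⁻²·m⁻⁴·s⁴·A².
  Combining: Ω⁻²·T²·S⁻¹·lx²·Wb⁻² = (kg⁻²·m⁻⁴·s⁶·A⁴) · (kg²·s⁻⁴·A⁻²) · (kg·m²·s⁻³·A⁻²) · (m⁻⁴·cd²) · (kg⁻²·m⁻⁴·s⁴·A²) = kg⁻¹·m⁻¹⁰·s³·A²·cd².
Both reduce to kg⁻¹·m⁻¹⁰·s³·A²·cd².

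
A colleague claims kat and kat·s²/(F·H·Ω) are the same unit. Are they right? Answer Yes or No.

Left side:
  kat = s⁻¹·mol.
Right side:
  kat = s⁻¹·mol.
  F = kg⁻¹·m⁻²·s⁴·A².
  So F⁻¹ = kg·m²·s⁻⁴·A⁻².
  H = kg·m²·s⁻²·A⁻².
  So H⁻¹ = kg⁻¹·m⁻²·s²·A².
  Ω = kg·m²·s⁻³·A⁻².
  So Ω⁻¹ = kg⁻¹·m⁻²·s³·A².
  Combining: kat·F⁻¹·H⁻¹·Ω⁻¹·s² = (s⁻¹·mol) · (kg·m²·s⁻⁴·A⁻²) · (kg⁻¹·m⁻²·s²·A²) · (kg⁻¹·m⁻²·s³·A²) · s² = kg⁻¹·m⁻²·s²·A²·mol.
Left is s⁻¹·mol; right is kg⁻¹·m⁻²·s²·A²·mol — different.

No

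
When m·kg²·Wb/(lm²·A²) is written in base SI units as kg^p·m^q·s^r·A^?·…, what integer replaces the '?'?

-3

lm = cd.
So lm⁻² = cd⁻².
Wb = kg·m²·s⁻²·A⁻¹.
Combining: lm⁻²·m·kg²·Wb·A⁻² = cd⁻² · m · kg² · (kg·m²·s⁻²·A⁻¹) · A⁻² = kg³·m³·s⁻²·A⁻³·cd⁻².
The exponent of A is -3.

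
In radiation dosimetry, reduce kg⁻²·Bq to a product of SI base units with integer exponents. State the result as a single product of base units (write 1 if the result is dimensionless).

kg⁻²·s⁻¹

Bq = s⁻¹.
Combining: kg⁻²·Bq = kg⁻² · s⁻¹ = kg⁻²·s⁻¹.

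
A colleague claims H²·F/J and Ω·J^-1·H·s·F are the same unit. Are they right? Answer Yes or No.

Left side:
  J = N·m (work = force × distance),
      = kg·m²·s⁻².
  So J⁻¹ = kg⁻¹·m⁻²·s².
  H = Wb/A (inductance = flux per current),
      = kg·m²·s⁻²·A⁻².
  So H² = kg²·m⁴·s⁻⁴·A⁻⁴.
  F = C/V (capacitance = charge per voltage),
      = A·s/(kg·m²·s⁻³·A⁻¹) (substituting C and V),
      = kg⁻¹·m⁻²·s⁴·A².
  Combining: J⁻¹·H²·F = (kg⁻¹·m⁻²·s²) · (kg²·m⁴·s⁻⁴·A⁻⁴) · (kg⁻¹·m⁻²·s⁴·A²) = s²·A⁻².
Right side:
  Ω = V/A (resistance = voltage per current),
      = kg·m²·s⁻³·A⁻².
  J = N·m (work = force × distance),
      = kg·m²·s⁻².
  So J⁻¹ = kg⁻¹·m⁻²·s².
  H = Wb/A (inductance = flux per current),
      = kg·m²·s⁻²·A⁻².
  F = C/V (capacitance = charge per voltage),
      = A·s/(kg·m²·s⁻³·A⁻¹) (substituting C and V),
      = kg⁻¹·m⁻²·s⁴·A².
  Combining: Ω·J⁻¹·H·s·F = (kg·m²·s⁻³·A⁻²) · (kg⁻¹·m⁻²·s²) · (kg·m²·s⁻²·A⁻²) · s · (kg⁻¹·m⁻²·s⁴·A²) = s²·A⁻².
Both reduce to s²·A⁻².

Yes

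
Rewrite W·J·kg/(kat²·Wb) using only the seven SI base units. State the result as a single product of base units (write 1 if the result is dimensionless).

kg²·m²·s⁻¹·A·mol⁻²

kat = s⁻¹·mol.
So kat⁻² = s²·mol⁻².
W = kg·m²·s⁻³.
Wb = kg·m²·s⁻²·A⁻¹.
So Wb⁻¹ = kg⁻¹·m⁻²·s²·A.
J = kg·m²·s⁻².
Combining: kat⁻²·W·Wb⁻¹·J·kg = (s²·mol⁻²) · (kg·m²·s⁻³) · (kg⁻¹·m⁻²·s²·A) · (kg·m²·s⁻²) · kg = kg²·m²·s⁻¹·A·mol⁻².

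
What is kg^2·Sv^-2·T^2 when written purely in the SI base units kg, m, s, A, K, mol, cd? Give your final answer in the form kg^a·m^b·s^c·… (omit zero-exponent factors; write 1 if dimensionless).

kg⁴·m⁻⁴·A⁻²

Sv = J/kg (equivalent dose = energy per mass),
    = m²·s⁻².
So Sv⁻² = m⁻⁴·s⁴.
T = Wb/m² (flux density = flux per area),
    = kg·s⁻²·A⁻¹.
So T² = kg²·s⁻⁴·A⁻².
Combining: kg²·Sv⁻²·T² = kg² · (m⁻⁴·s⁴) · (kg²·s⁻⁴·A⁻²) = kg⁴·m⁻⁴·A⁻².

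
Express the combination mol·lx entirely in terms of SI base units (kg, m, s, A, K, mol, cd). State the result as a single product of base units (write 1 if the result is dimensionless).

m⁻²·mol·cd

lx = m⁻²·cd.
Combining: mol·lx = mol · (m⁻²·cd) = m⁻²·mol·cd.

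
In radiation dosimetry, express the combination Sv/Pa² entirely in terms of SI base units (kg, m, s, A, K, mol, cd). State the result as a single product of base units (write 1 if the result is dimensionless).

kg⁻²·m⁴·s²

Sv = J/kg (equivalent dose = energy per mass),
    = m²·s⁻².
Pa = N/m² (pressure = force per area),
    = kg·m⁻¹·s⁻².
So Pa⁻² = kg⁻²·m²·s⁴.
Combining: Sv·Pa⁻² = (m²·s⁻²) · (kg⁻²·m²·s⁴) = kg⁻²·m⁴·s².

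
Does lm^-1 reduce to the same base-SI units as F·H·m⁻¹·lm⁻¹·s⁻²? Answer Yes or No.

Left side:
  lm = cd·sr = cd (luminous flux; sr is dimensionless).
  So lm⁻¹ = cd⁻¹.
Right side:
  F = kg⁻¹·m⁻²·s⁴·A².
  H = kg·m²·s⁻²·A⁻².
  lm = cd.
  So lm⁻¹ = cd⁻¹.
  Combining: F·H·m⁻¹·lm⁻¹·s⁻² = (kg⁻¹·m⁻²·s⁴·A²) · (kg·m²·s⁻²·A⁻²) · m⁻¹ · cd⁻¹ · s⁻² = m⁻¹·cd⁻¹.
Left is cd⁻¹; right is m⁻¹·cd⁻¹ — different.

No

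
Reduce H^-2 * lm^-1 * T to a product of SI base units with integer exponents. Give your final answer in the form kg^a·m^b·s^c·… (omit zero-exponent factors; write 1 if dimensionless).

H = Wb/A (inductance = flux per current),
    = kg·m²·s⁻²·A⁻².
So H⁻² = kg⁻²·m⁻⁴·s⁴·A⁴.
lm = cd·sr = cd (luminous flux; sr is dimensionless).
So lm⁻¹ = cd⁻¹.
T = Wb/m² (flux density = flux per area),
    = kg·s⁻²·A⁻¹.
Combining: H⁻²·lm⁻¹·T = (kg⁻²·m⁻⁴·s⁴·A⁴) · cd⁻¹ · (kg·s⁻²·A⁻¹) = kg⁻¹·m⁻⁴·s²·A³·cd⁻¹.

kg⁻¹·m⁻⁴·s²·A³·cd⁻¹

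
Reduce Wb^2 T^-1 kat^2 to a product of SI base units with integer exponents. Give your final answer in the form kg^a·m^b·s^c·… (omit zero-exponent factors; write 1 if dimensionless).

Wb = kg·m²·s⁻²·A⁻¹.
So Wb² = kg²·m⁴·s⁻⁴·A⁻².
T = kg·s⁻²·A⁻¹.
So T⁻¹ = kg⁻¹·s²·A.
kat = s⁻¹·mol.
So kat² = s⁻²·mol².
Combining: Wb²·T⁻¹·kat² = (kg²·m⁴·s⁻⁴·A⁻²) · (kg⁻¹·s²·A) · (s⁻²·mol²) = kg·m⁴·s⁻⁴·A⁻¹·mol².

kg·m⁴·s⁻⁴·A⁻¹·mol²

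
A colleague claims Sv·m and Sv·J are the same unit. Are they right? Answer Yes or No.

Left side:
  Sv = J/kg (equivalent dose = energy per mass),
      = m²·s⁻².
  Combining: Sv·m = (m²·s⁻²) · m = m³·s⁻².
Right side:
  Sv = J/kg (equivalent dose = energy per mass),
      = m²·s⁻².
  J = N·m (work = force × distance),
      = kg·m²·s⁻².
  Combining: Sv·J = (m²·s⁻²) · (kg·m²·s⁻²) = kg·m⁴·s⁻⁴.
Left is m³·s⁻²; right is kg·m⁴·s⁻⁴ — different.

No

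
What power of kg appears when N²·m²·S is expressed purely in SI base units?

N = kg·m/s² = kg·m·s⁻² (force = mass × acceleration).
So N² = kg²·m²·s⁻⁴.
S = 1/Ω (conductance is reciprocal resistance),
    = kg⁻¹·m⁻²·s³·A².
Combining: N²·m²·S = (kg²·m²·s⁻⁴) · m² · (kg⁻¹·m⁻²·s³·A²) = kg·m²·s⁻¹·A².
The exponent of kg is 1.

1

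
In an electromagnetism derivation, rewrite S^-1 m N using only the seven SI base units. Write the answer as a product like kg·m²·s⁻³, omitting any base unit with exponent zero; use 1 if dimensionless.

S = 1/Ω (conductance is reciprocal resistance),
    = kg⁻¹·m⁻²·s³·A².
So S⁻¹ = kg·m²·s⁻³·A⁻².
N = kg·m/s² = kg·m·s⁻² (force = mass × acceleration).
Combining: S⁻¹·m·N = (kg·m²·s⁻³·A⁻²) · m · (kg·m·s⁻²) = kg²·m⁴·s⁻⁵·A⁻².

kg²·m⁴·s⁻⁵·A⁻²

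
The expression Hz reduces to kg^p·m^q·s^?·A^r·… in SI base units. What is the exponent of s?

Hz = s⁻¹.
The exponent of s is -1.

-1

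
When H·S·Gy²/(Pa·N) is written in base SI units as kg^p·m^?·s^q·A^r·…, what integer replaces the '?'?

H = Wb/A (inductance = flux per current),
    = kg·m²·s⁻²·A⁻².
Pa = N/m² (pressure = force per area),
    = kg·m⁻¹·s⁻².
So Pa⁻¹ = kg⁻¹·m·s².
N = kg·m/s² = kg·m·s⁻² (force = mass × acceleration).
So N⁻¹ = kg⁻¹·m⁻¹·s².
S = 1/Ω (conductance is reciprocal resistance),
    = kg⁻¹·m⁻²·s³·A².
Gy = J/kg (absorbed dose = energy per mass),
    = m²·s⁻².
So Gy² = m⁴·s⁻⁴.
Combining: H·Pa⁻¹·N⁻¹·S·Gy² = (kg·m²·s⁻²·A⁻²) · (kg⁻¹·m·s²) · (kg⁻¹·m⁻¹·s²) · (kg⁻¹·m⁻²·s³·A²) · (m⁴·s⁻⁴) = kg⁻²·m⁴·s.
The exponent of m is 4.

4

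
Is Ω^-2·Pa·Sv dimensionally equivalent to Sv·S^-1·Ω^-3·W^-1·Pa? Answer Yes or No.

Left side:
  Ω = kg·m²·s⁻³·A⁻².
  So Ω⁻² = kg⁻²·m⁻⁴·s⁶·A⁴.
  Pa = kg·m⁻¹·s⁻².
  Sv = m²·s⁻².
  Combining: Ω⁻²·Pa·Sv = (kg⁻²·m⁻⁴·s⁶·A⁴) · (kg·m⁻¹·s⁻²) · (m²·s⁻²) = kg⁻¹·m⁻³·s²·A⁴.
Right side:
  Sv = J/kg (equivalent dose = energy per mass),
      = m²·s⁻².
  S = 1/Ω (conductance is reciprocal resistance),
      = kg⁻¹·m⁻²·s³·A².
  So S⁻¹ = kg·m²·s⁻³·A⁻².
  Ω = V/A (resistance = voltage per current),
      = kg·m²·s⁻³·A⁻².
  So Ω⁻³ = kg⁻³·m⁻⁶·s⁹·A⁶.
  W = J/s (power = energy per time),
      = kg·m²·s⁻³.
  So W⁻¹ = kg⁻¹·m⁻²·s³.
  Pa = N/m² (pressure = force per area),
      = kg·m⁻¹·s⁻².
  Combining: Sv·S⁻¹·Ω⁻³·W⁻¹·Pa = (m²·s⁻²) · (kg·m²·s⁻³·A⁻²) · (kg⁻³·m⁻⁶·s⁹·A⁶) · (kg⁻¹·m⁻²·s³) · (kg·m⁻¹·s⁻²) = kg⁻²·m⁻⁵·s⁵·A⁴.
Left is kg⁻¹·m⁻³·s²·A⁴; right is kg⁻²·m⁻⁵·s⁵·A⁴ — different.

No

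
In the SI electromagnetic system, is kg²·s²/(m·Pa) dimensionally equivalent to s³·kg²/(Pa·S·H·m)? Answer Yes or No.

Yes

Left side:
  Pa = N/m² (pressure = force per area),
      = kg·m⁻¹·s⁻².
  So Pa⁻¹ = kg⁻¹·m·s².
  Combining: m⁻¹·kg²·s²·Pa⁻¹ = m⁻¹ · kg² · s² · (kg⁻¹·m·s²) = kg·s⁴.
Right side:
  Pa = N/m² (pressure = force per area),
      = kg·m⁻¹·s⁻².
  So Pa⁻¹ = kg⁻¹·m·s².
  S = 1/Ω (conductance is reciprocal resistance),
      = kg⁻¹·m⁻²·s³·A².
  So S⁻¹ = kg·m²·s⁻³·A⁻².
  H = Wb/A (inductance = flux per current),
      = kg·m²·s⁻²·A⁻².
  So H⁻¹ = kg⁻¹·m⁻²·s²·A².
  Combining: Pa⁻¹·S⁻¹·s³·kg²·H⁻¹·m⁻¹ = (kg⁻¹·m·s²) · (kg·m²·s⁻³·A⁻²) · s³ · kg² · (kg⁻¹·m⁻²·s²·A²) · m⁻¹ = kg·s⁴.
Both reduce to kg·s⁴.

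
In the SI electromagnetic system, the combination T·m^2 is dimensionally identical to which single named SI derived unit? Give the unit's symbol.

T = kg·s⁻²·A⁻¹.
Combining: T·m² = (kg·s⁻²·A⁻¹) · m² = kg·m²·s⁻²·A⁻¹.
kg·m²·s⁻²·A⁻¹ is the base-SI form of the weber.

Wb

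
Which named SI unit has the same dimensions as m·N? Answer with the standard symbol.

J

N = kg·m/s² = kg·m·s⁻² (force = mass × acceleration).
Combining: m·N = m · (kg·m·s⁻²) = kg·m²·s⁻².
kg·m²·s⁻² is the base-SI form of the joule.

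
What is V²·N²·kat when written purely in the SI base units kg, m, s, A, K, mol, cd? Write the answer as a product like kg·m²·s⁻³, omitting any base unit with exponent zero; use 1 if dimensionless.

kg⁴·m⁶·s⁻¹¹·A⁻²·mol

V = kg·m²·s⁻³·A⁻¹.
So V² = kg²·m⁴·s⁻⁶·A⁻².
N = kg·m·s⁻².
So N² = kg²·m²·s⁻⁴.
kat = s⁻¹·mol.
Combining: V²·N²·kat = (kg²·m⁴·s⁻⁶·A⁻²) · (kg²·m²·s⁻⁴) · (s⁻¹·mol) = kg⁴·m⁶·s⁻¹¹·A⁻²·mol.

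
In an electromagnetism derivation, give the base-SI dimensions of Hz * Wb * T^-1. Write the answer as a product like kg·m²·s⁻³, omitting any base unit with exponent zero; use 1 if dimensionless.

Hz = 1/s = s⁻¹ (frequency is cycles per second).
Wb = V·s (flux: a volt is a weber per second),
    = kg·m²·s⁻²·A⁻¹.
T = Wb/m² (flux density = flux per area),
    = kg·s⁻²·A⁻¹.
So T⁻¹ = kg⁻¹·s²·A.
Combining: Hz·Wb·T⁻¹ = s⁻¹ · (kg·m²·s⁻²·A⁻¹) · (kg⁻¹·s²·A) = m²·s⁻¹.

m²·s⁻¹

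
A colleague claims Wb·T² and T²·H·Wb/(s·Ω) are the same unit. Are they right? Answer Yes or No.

Yes

Left side:
  Wb = V·s (flux: a volt is a weber per second),
      = kg·m²·s⁻²·A⁻¹.
  T = Wb/m² (flux density = flux per area),
      = kg·s⁻²·A⁻¹.
  So T² = kg²·s⁻⁴·A⁻².
  Combining: Wb·T² = (kg·m²·s⁻²·A⁻¹) · (kg²·s⁻⁴·A⁻²) = kg³·m²·s⁻⁶·A⁻³.
Right side:
  T = kg·s⁻²·A⁻¹.
  So T² = kg²·s⁻⁴·A⁻².
  H = kg·m²·s⁻²·A⁻².
  Wb = kg·m²·s⁻²·A⁻¹.
  Ω = kg·m²·s⁻³·A⁻².
  So Ω⁻¹ = kg⁻¹·m⁻²·s³·A².
  Combining: s⁻¹·T²·H·Wb·Ω⁻¹ = s⁻¹ · (kg²·s⁻⁴·A⁻²) · (kg·m²·s⁻²·A⁻²) · (kg·m²·s⁻²·A⁻¹) · (kg⁻¹·m⁻²·s³·A²) = kg³·m²·s⁻⁶·A⁻³.
Both reduce to kg³·m²·s⁻⁶·A⁻³.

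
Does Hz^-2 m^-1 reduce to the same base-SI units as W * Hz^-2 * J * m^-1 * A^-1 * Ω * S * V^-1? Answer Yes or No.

No

Left side:
  Hz = s⁻¹.
  So Hz⁻² = s².
  Combining: Hz⁻²·m⁻¹ = s² · m⁻¹ = m⁻¹·s².
Right side:
  W = kg·m²·s⁻³.
  Hz = s⁻¹.
  So Hz⁻² = s².
  J = kg·m²·s⁻².
  Ω = kg·m²·s⁻³·A⁻².
  S = kg⁻¹·m⁻²·s³·A².
  V = kg·m²·s⁻³·A⁻¹.
  So V⁻¹ = kg⁻¹·m⁻²·s³·A.
  Combining: W·Hz⁻²·J·m⁻¹·A⁻¹·Ω·S·V⁻¹ = (kg·m²·s⁻³) · s² · (kg·m²·s⁻²) · m⁻¹ · A⁻¹ · (kg·m²·s⁻³·A⁻²) · (kg⁻¹·m⁻²·s³·A²) · (kg⁻¹·m⁻²·s³·A) = kg·m.
Left is m⁻¹·s²; right is kg·m — different.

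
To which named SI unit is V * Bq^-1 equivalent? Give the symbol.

Wb

V = W/A (potential = power per current),
    = kg·m²·s⁻³·A⁻¹.
Bq = 1/s = s⁻¹ (activity is decays per second).
So Bq⁻¹ = s.
Combining: V·Bq⁻¹ = (kg·m²·s⁻³·A⁻¹) · s = kg·m²·s⁻²·A⁻¹.
kg·m²·s⁻²·A⁻¹ is the base-SI form of the weber.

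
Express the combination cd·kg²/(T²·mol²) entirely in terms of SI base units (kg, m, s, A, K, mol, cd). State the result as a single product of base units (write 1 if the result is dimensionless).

T = kg·s⁻²·A⁻¹.
So T⁻² = kg⁻²·s⁴·A².
Combining: cd·T⁻²·mol⁻²·kg² = cd · (kg⁻²·s⁴·A²) · mol⁻² · kg² = s⁴·A²·mol⁻²·cd.

s⁴·A²·mol⁻²·cd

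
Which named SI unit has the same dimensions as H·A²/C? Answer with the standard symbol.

V

C = s·A.
So C⁻¹ = s⁻¹·A⁻¹.
H = kg·m²·s⁻²·A⁻².
Combining: C⁻¹·H·A² = (s⁻¹·A⁻¹) · (kg·m²·s⁻²·A⁻²) · A² = kg·m²·s⁻³·A⁻¹.
kg·m²·s⁻³·A⁻¹ is the base-SI form of the volt.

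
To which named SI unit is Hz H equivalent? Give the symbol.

Hz = 1/s = s⁻¹ (frequency is cycles per second).
H = Wb/A (inductance = flux per current),
    = kg·m²·s⁻²·A⁻².
Combining: Hz·H = s⁻¹ · (kg·m²·s⁻²·A⁻²) = kg·m²·s⁻³·A⁻².
kg·m²·s⁻³·A⁻² is the base-SI form of the ohm.

Ω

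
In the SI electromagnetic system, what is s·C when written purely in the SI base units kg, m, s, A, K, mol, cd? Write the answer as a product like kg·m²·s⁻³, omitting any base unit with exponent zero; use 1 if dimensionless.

s²·A

C = A·s = s·A (charge = current × time).
Combining: s·C = s · (s·A) = s²·A.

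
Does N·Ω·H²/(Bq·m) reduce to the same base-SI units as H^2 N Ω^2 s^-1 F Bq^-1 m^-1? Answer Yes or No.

Yes

Left side:
  N = kg·m/s² = kg·m·s⁻² (force = mass × acceleration).
  Bq = 1/s = s⁻¹ (activity is decays per second).
  So Bq⁻¹ = s.
  Ω = V/A (resistance = voltage per current),
      = kg·m²·s⁻³·A⁻².
  H = Wb/A (inductance = flux per current),
      = kg·m²·s⁻²·A⁻².
  So H² = kg²·m⁴·s⁻⁴·A⁻⁴.
  Combining: N·Bq⁻¹·Ω·H²·m⁻¹ = (kg·m·s⁻²) · s · (kg·m²·s⁻³·A⁻²) · (kg²·m⁴·s⁻⁴·A⁻⁴) · m⁻¹ = kg⁴·m⁶·s⁻⁸·A⁻⁶.
Right side:
  H = Wb/A (inductance = flux per current),
      = kg·m²·s⁻²·A⁻².
  So H² = kg²·m⁴·s⁻⁴·A⁻⁴.
  N = kg·m/s² = kg·m·s⁻² (force = mass × acceleration).
  Ω = V/A (resistance = voltage per current),
      = kg·m²·s⁻³·A⁻².
  So Ω² = kg²·m⁴·s⁻⁶·A⁻⁴.
  F = C/V (capacitance = charge per voltage),
      = A·s/(kg·m²·s⁻³·A⁻¹) (substituting C and V),
      = kg⁻¹·m⁻²·s⁴·A².
  Bq = 1/s = s⁻¹ (activity is decays per second).
  So Bq⁻¹ = s.
  Combining: H²·N·Ω²·s⁻¹·F·Bq⁻¹·m⁻¹ = (kg²·m⁴·s⁻⁴·A⁻⁴) · (kg·m·s⁻²) · (kg²·m⁴·s⁻⁶·A⁻⁴) · s⁻¹ · (kg⁻¹·m⁻²·s⁴·A²) · s · m⁻¹ = kg⁴·m⁶·s⁻⁸·A⁻⁶.
Both reduce to kg⁴·m⁶·s⁻⁸·A⁻⁶.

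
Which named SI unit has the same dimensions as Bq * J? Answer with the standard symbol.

W

Bq = 1/s = s⁻¹ (activity is decays per second).
J = N·m (work = force × distance),
    = kg·m²·s⁻².
Combining: Bq·J = s⁻¹ · (kg·m²·s⁻²) = kg·m²·s⁻³.
kg·m²·s⁻³ is the base-SI form of the watt.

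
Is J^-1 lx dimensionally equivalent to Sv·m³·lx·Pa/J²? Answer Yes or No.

Left side:
  J = kg·m²·s⁻².
  So J⁻¹ = kg⁻¹·m⁻²·s².
  lx = m⁻²·cd.
  Combining: J⁻¹·lx = (kg⁻¹·m⁻²·s²) · (m⁻²·cd) = kg⁻¹·m⁻⁴·s²·cd.
Right side:
  Sv = m²·s⁻².
  lx = m⁻²·cd.
  Pa = kg·m⁻¹·s⁻².
  J = kg·m²·s⁻².
  So J⁻² = kg⁻²·m⁻⁴·s⁴.
  Combining: Sv·m³·lx·Pa·J⁻² = (m²·s⁻²) · m³ · (m⁻²·cd) · (kg·m⁻¹·s⁻²) · (kg⁻²·m⁻⁴·s⁴) = kg⁻¹·m⁻²·cd.
Left is kg⁻¹·m⁻⁴·s²·cd; right is kg⁻¹·m⁻²·cd — different.

No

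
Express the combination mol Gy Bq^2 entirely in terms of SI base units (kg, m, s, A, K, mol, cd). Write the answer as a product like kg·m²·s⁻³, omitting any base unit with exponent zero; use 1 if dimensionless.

Gy = m²·s⁻².
Bq = s⁻¹.
So Bq² = s⁻².
Combining: mol·Gy·Bq² = mol · (m²·s⁻²) · s⁻² = m²·s⁻⁴·mol.

m²·s⁻⁴·mol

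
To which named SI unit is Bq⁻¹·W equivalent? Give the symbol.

Bq = s⁻¹.
So Bq⁻¹ = s.
W = kg·m²·s⁻³.
Combining: Bq⁻¹·W = s · (kg·m²·s⁻³) = kg·m²·s⁻².
kg·m²·s⁻² is the base-SI form of the joule.

J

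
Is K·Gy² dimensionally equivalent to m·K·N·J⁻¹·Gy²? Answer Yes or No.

Left side:
  Gy = J/kg (absorbed dose = energy per mass),
      = m²·s⁻².
  So Gy² = m⁴·s⁻⁴.
  Combining: K·Gy² = K · (m⁴·s⁻⁴) = m⁴·s⁻⁴·K.
Right side:
  N = kg·m/s² = kg·m·s⁻² (force = mass × acceleration).
  J = N·m (work = force × distance),
      = kg·m²·s⁻².
  So J⁻¹ = kg⁻¹·m⁻²·s².
  Gy = J/kg (absorbed dose = energy per mass),
      = m²·s⁻².
  So Gy² = m⁴·s⁻⁴.
  Combining: m·K·N·J⁻¹·Gy² = m · K · (kg·m·s⁻²) · (kg⁻¹·m⁻²·s²) · (m⁴·s⁻⁴) = m⁴·s⁻⁴·K.
Both reduce to m⁴·s⁻⁴·K.

Yes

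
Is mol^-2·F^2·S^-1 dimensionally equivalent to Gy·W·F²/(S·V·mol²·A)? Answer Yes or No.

Left side:
  F = C/V (capacitance = charge per voltage),
      = A·s/(kg·m²·s⁻³·A⁻¹) (substituting C and V),
      = kg⁻¹·m⁻²·s⁴·A².
  So F² = kg⁻²·m⁻⁴·s⁸·A⁴.
  S = 1/Ω (conductance is reciprocal resistance),
      = kg⁻¹·m⁻²·s³·A².
  So S⁻¹ = kg·m²·s⁻³·A⁻².
  Combining: mol⁻²·F²·S⁻¹ = mol⁻² · (kg⁻²·m⁻⁴·s⁸·A⁴) · (kg·m²·s⁻³·A⁻²) = kg⁻¹·m⁻²·s⁵·A²·mol⁻².
Right side:
  S = 1/Ω (conductance is reciprocal resistance),
      = kg⁻¹·m⁻²·s³·A².
  So S⁻¹ = kg·m²·s⁻³·A⁻².
  Gy = J/kg (absorbed dose = energy per mass),
      = m²·s⁻².
  V = W/A (potential = power per current),
      = kg·m²·s⁻³·A⁻¹.
  So V⁻¹ = kg⁻¹·m⁻²·s³·A.
  W = J/s (power = energy per time),
      = kg·m²·s⁻³.
  F = C/V (capacitance = charge per voltage),
      = A·s/(kg·m²·s⁻³·A⁻¹) (substituting C and V),
      = kg⁻¹·m⁻²·s⁴·A².
  So F² = kg⁻²·m⁻⁴·s⁸·A⁴.
  Combining: S⁻¹·Gy·V⁻¹·mol⁻²·W·A⁻¹·F² = (kg·m²·s⁻³·A⁻²) · (m²·s⁻²) · (kg⁻¹·m⁻²·s³·A) · mol⁻² · (kg·m²·s⁻³) · A⁻¹ · (kg⁻²·m⁻⁴·s⁸·A⁴) = kg⁻¹·s³·A²·mol⁻².
Left is kg⁻¹·m⁻²·s⁵·A²·mol⁻²; right is kg⁻¹·s³·A²·mol⁻² — different.

No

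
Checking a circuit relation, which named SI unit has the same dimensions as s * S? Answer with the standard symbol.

S = kg⁻¹·m⁻²·s³·A².
Combining: s·S = s · (kg⁻¹·m⁻²·s³·A²) = kg⁻¹·m⁻²·s⁴·A².
kg⁻¹·m⁻²·s⁴·A² is the base-SI form of the farad.

F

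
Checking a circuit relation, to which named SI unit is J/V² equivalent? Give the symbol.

J = kg·m²·s⁻².
V = kg·m²·s⁻³·A⁻¹.
So V⁻² = kg⁻²·m⁻⁴·s⁶·A².
Combining: J·V⁻² = (kg·m²·s⁻²) · (kg⁻²·m⁻⁴·s⁶·A²) = kg⁻¹·m⁻²·s⁴·A².
kg⁻¹·m⁻²·s⁴·A² is the base-SI form of the farad.

F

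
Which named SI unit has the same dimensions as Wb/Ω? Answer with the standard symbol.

C

Wb = V·s (flux: a volt is a weber per second),
    = kg·m²·s⁻²·A⁻¹.
Ω = V/A (resistance = voltage per current),
    = kg·m²·s⁻³·A⁻².
So Ω⁻¹ = kg⁻¹·m⁻²·s³·A².
Combining: Wb·Ω⁻¹ = (kg·m²·s⁻²·A⁻¹) · (kg⁻¹·m⁻²·s³·A²) = s·A.
s·A is the base-SI form of the coulomb.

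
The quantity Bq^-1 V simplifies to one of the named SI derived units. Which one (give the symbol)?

Wb

Bq = 1/s = s⁻¹ (activity is decays per second).
So Bq⁻¹ = s.
V = W/A (potential = power per current),
    = kg·m²·s⁻³·A⁻¹.
Combining: Bq⁻¹·V = s · (kg·m²·s⁻³·A⁻¹) = kg·m²·s⁻²·A⁻¹.
kg·m²·s⁻²·A⁻¹ is the base-SI form of the weber.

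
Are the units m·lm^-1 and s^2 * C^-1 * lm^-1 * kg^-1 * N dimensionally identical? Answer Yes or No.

Left side:
  lm = cd.
  So lm⁻¹ = cd⁻¹.
  Combining: m·lm⁻¹ = m · cd⁻¹ = m·cd⁻¹.
Right side:
  C = A·s = s·A (charge = current × time).
  So C⁻¹ = s⁻¹·A⁻¹.
  lm = cd·sr = cd (luminous flux; sr is dimensionless).
  So lm⁻¹ = cd⁻¹.
  N = kg·m/s² = kg·m·s⁻² (force = mass × acceleration).
  Combining: s²·C⁻¹·lm⁻¹·kg⁻¹·N = s² · (s⁻¹·A⁻¹) · cd⁻¹ · kg⁻¹ · (kg·m·s⁻²) = m·s⁻¹·A⁻¹·cd⁻¹.
Left is m·cd⁻¹; right is m·s⁻¹·A⁻¹·cd⁻¹ — different.

No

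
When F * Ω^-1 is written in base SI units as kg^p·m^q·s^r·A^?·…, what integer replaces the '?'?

F = C/V (capacitance = charge per voltage),
    = A·s/(kg·m²·s⁻³·A⁻¹) (substituting C and V),
    = kg⁻¹·m⁻²·s⁴·A².
Ω = V/A (resistance = voltage per current),
    = kg·m²·s⁻³·A⁻².
So Ω⁻¹ = kg⁻¹·m⁻²·s³·A².
Combining: F·Ω⁻¹ = (kg⁻¹·m⁻²·s⁴·A²) · (kg⁻¹·m⁻²·s³·A²) = kg⁻²·m⁻⁴·s⁷·A⁴.
The exponent of A is 4.

4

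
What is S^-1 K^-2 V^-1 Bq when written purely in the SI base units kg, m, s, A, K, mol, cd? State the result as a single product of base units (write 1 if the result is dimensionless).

s⁻¹·A⁻¹·K⁻²

S = kg⁻¹·m⁻²·s³·A².
So S⁻¹ = kg·m²·s⁻³·A⁻².
V = kg·m²·s⁻³·A⁻¹.
So V⁻¹ = kg⁻¹·m⁻²·s³·A.
Bq = s⁻¹.
Combining: S⁻¹·K⁻²·V⁻¹·Bq = (kg·m²·s⁻³·A⁻²) · K⁻² · (kg⁻¹·m⁻²·s³·A) · s⁻¹ = s⁻¹·A⁻¹·K⁻².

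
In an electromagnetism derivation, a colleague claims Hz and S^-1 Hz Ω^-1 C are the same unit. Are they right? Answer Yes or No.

Left side:
  Hz = s⁻¹.
Right side:
  S = 1/Ω (conductance is reciprocal resistance),
      = kg⁻¹·m⁻²·s³·A².
  So S⁻¹ = kg·m²·s⁻³·A⁻².
  Hz = 1/s = s⁻¹ (frequency is cycles per second).
  Ω = V/A (resistance = voltage per current),
      = kg·m²·s⁻³·A⁻².
  So Ω⁻¹ = kg⁻¹·m⁻²·s³·A².
  C = A·s = s·A (charge = current × time).
  Combining: S⁻¹·Hz·Ω⁻¹·C = (kg·m²·s⁻³·A⁻²) · s⁻¹ · (kg⁻¹·m⁻²·s³·A²) · (s·A) = A.
Left is s⁻¹; right is A — different.

No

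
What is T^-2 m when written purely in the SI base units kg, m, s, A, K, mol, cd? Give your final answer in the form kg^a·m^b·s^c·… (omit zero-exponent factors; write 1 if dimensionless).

kg⁻²·m·s⁴·A²

T = kg·s⁻²·A⁻¹.
So T⁻² = kg⁻²·s⁴·A².
Combining: T⁻²·m = (kg⁻²·s⁴·A²) · m = kg⁻²·m·s⁴·A².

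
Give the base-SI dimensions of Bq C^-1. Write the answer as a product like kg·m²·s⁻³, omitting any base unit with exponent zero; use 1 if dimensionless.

s⁻²·A⁻¹

Bq = s⁻¹.
C = s·A.
So C⁻¹ = s⁻¹·A⁻¹.
Combining: Bq·C⁻¹ = s⁻¹ · (s⁻¹·A⁻¹) = s⁻²·A⁻¹.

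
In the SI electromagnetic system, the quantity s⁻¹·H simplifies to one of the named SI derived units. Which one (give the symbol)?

Ω

H = Wb/A (inductance = flux per current),
    = kg·m²·s⁻²·A⁻².
Combining: s⁻¹·H = s⁻¹ · (kg·m²·s⁻²·A⁻²) = kg·m²·s⁻³·A⁻².
kg·m²·s⁻³·A⁻² is the base-SI form of the ohm.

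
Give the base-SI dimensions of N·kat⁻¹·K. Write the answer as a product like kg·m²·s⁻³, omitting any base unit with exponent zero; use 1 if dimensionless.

kg·m·s⁻¹·K·mol⁻¹

N = kg·m/s² = kg·m·s⁻² (force = mass × acceleration).
kat = mol/s = s⁻¹·mol (catalytic activity).
So kat⁻¹ = s·mol⁻¹.
Combining: N·kat⁻¹·K = (kg·m·s⁻²) · (s·mol⁻¹) · K = kg·m·s⁻¹·K·mol⁻¹.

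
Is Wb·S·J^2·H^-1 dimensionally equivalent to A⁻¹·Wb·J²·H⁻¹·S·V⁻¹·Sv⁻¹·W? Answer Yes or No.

Left side:
  Wb = V·s (flux: a volt is a weber per second),
      = kg·m²·s⁻²·A⁻¹.
  S = 1/Ω (conductance is reciprocal resistance),
      = kg⁻¹·m⁻²·s³·A².
  J = N·m (work = force × distance),
      = kg·m²·s⁻².
  So J² = kg²·m⁴·s⁻⁴.
  H = Wb/A (inductance = flux per current),
      = kg·m²·s⁻²·A⁻².
  So H⁻¹ = kg⁻¹·m⁻²·s²·A².
  Combining: Wb·S·J²·H⁻¹ = (kg·m²·s⁻²·A⁻¹) · (kg⁻¹·m⁻²·s³·A²) · (kg²·m⁴·s⁻⁴) · (kg⁻¹·m⁻²·s²·A²) = kg·m²·s⁻¹·A³.
Right side:
  Wb = kg·m²·s⁻²·A⁻¹.
  J = kg·m²·s⁻².
  So J² = kg²·m⁴·s⁻⁴.
  H = kg·m²·s⁻²·A⁻².
  So H⁻¹ = kg⁻¹·m⁻²·s²·A².
  S = kg⁻¹·m⁻²·s³·A².
  V = kg·m²·s⁻³·A⁻¹.
  So V⁻¹ = kg⁻¹·m⁻²·s³·A.
  Sv = m²·s⁻².
  So Sv⁻¹ = m⁻²·s².
  W = kg·m²·s⁻³.
  Combining: A⁻¹·Wb·J²·H⁻¹·S·V⁻¹·Sv⁻¹·W = A⁻¹ · (kg·m²·s⁻²·A⁻¹) · (kg²·m⁴·s⁻⁴) · (kg⁻¹·m⁻²·s²·A²) · (kg⁻¹·m⁻²·s³·A²) · (kg⁻¹·m⁻²·s³·A) · (m⁻²·s²) · (kg·m²·s⁻³) = kg·s·A³.
Left is kg·m²·s⁻¹·A³; right is kg·s·A³ — different.

No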